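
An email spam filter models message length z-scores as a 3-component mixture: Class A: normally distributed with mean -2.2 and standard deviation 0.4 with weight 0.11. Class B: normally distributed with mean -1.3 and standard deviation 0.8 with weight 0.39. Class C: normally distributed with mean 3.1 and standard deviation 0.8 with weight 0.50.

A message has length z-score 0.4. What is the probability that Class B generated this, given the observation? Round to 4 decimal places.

By Bayes' theorem, P(k | x) = w_k f_k(x) / Σ_j w_j f_j(x).
Normal densities:
  f_A = (1/(0.4·√(2π)))·exp(−(0.4−-2.2)²/(2·0.4²)) = 0.997356·exp(-21.12500) = 6.67389e-10
  f_B = (1/(0.8·√(2π)))·exp(−(0.4−-1.3)²/(2·0.8²)) = 0.498678·exp(-2.25781) = 0.0521512
  f_C = (1/(0.8·√(2π)))·exp(−(0.4−3.1)²/(2·0.8²)) = 0.498678·exp(-5.69531) = 0.0016764
Multiply by the mixture weights:
  w_A·f_A = 0.11 × 6.67389e-10 = 7.34128e-11
  w_B·f_B = 0.39 × 0.0521512 = 0.020339
  w_C·f_C = 0.50 × 0.0016764 = 0.000838199
Sum: 7.34128e-11 + 0.020339 + 0.000838199 = 0.0211772
Responsibility of Class B: 0.020339 / 0.0211772 ≈ 0.9604

0.9604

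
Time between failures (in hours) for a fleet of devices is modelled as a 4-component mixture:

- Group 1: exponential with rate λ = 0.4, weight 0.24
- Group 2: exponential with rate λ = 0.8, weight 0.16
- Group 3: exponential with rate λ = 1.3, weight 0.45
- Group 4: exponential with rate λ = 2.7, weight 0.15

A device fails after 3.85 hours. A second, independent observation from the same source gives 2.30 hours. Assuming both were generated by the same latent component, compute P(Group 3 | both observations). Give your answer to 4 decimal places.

0.0598

Apply Bayes' rule: the posterior for each component is proportional to its prior times its likelihood at x.
Since both observations come from the same component, the likelihood for component k is f_k(x₁)·f_k(x₂).
  p_1 = [0.4·e^(−0.4·3.85) = 0.4·e^(−1.5400) = 0.0857524] × [0.159408] = 0.0136696
  p_2 = [0.8·e^(−0.8·3.85) = 0.8·e^(−3.0800) = 0.0367674] × [0.127054] = 0.00467144
  p_3 = [1.3·e^(−1.3·3.85) = 1.3·e^(−5.0050) = 0.00871564] × [0.0653737] = 0.000569774
  p_4 = [2.7·e^(−2.7·3.85) = 2.7·e^(−10.3950) = 8.25796e-05] × [0.00542494] = 4.47989e-07
Unnormalised posteriors:
  π_1·p_1 = 0.24 × 0.0136696 = 0.0032807
  π_2·p_2 = 0.16 × 0.00467144 = 0.000747431
  π_3·p_3 = 0.45 × 0.000569774 = 0.000256398
  π_4·p_4 = 0.15 × 4.47989e-07 = 6.71984e-08
Normaliser: 0.0032807 + 0.000747431 + 0.000256398 + 6.71984e-08 = 0.0042846
P(Group 3 | x) ≈ 0.0598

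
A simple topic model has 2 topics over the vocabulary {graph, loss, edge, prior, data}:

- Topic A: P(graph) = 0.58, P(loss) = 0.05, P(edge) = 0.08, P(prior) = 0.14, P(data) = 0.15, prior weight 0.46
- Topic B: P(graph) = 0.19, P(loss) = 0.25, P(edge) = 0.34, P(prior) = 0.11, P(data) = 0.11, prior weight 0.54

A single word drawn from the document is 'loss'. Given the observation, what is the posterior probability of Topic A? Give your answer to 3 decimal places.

0.146

Apply Bayes' rule: the posterior for each component is proportional to its prior times its likelihood at x.
Component likelihoods at x = 'loss':
  L_A = 0.05
  L_B = 0.25
Weight by the priors:
  P(Z=A)·L_A = 0.46 × 0.05 = 0.023
  P(Z=B)·L_B = 0.54 × 0.25 = 0.135
Marginal: 0.023 + 0.135 = 0.158
Responsibility of Topic A: 0.023 / 0.158 ≈ 0.146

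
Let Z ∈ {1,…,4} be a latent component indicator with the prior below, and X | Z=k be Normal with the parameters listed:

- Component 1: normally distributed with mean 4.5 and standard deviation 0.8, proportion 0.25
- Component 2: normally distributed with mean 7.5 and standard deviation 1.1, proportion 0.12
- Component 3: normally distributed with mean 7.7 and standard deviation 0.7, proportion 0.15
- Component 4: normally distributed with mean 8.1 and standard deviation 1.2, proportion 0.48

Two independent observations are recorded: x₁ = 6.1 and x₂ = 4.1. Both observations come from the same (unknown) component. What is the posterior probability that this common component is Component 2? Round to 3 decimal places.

0.008

Posterior ∝ prior × likelihood, so P(k | x) ∝ P(Z=k) f_k(x); normalise over all components.
Since both observations come from the same component, the likelihood for component k is f_k(x₁)·f_k(x₂).
  L_1 = [0.0674887] × [0.440082] = 0.0297005
  L_2 = [0.161352] × [0.0030546] = 0.000492865
  L_3 = [0.0418147] × [1.02917e-06] = 4.30346e-08
  L_4 = [0.0828976] × [0.00128523] = 0.000106543
Prior × likelihood for each component:
  P(Z=1)·L_1 = 0.25 × 0.0297005 = 0.00742514
  P(Z=2)·L_2 = 0.12 × 0.000492865 = 5.91439e-05
  P(Z=3)·L_3 = 0.15 × 4.30346e-08 = 6.45519e-09
  P(Z=4)·L_4 = 0.48 × 0.000106543 = 5.11405e-05
Sum: 0.00742514 + 5.91439e-05 + 6.45519e-09 + 5.11405e-05 = 0.00753543
P(Component 2 | x) = 5.91439e-05 / 0.00753543 ≈ 0.008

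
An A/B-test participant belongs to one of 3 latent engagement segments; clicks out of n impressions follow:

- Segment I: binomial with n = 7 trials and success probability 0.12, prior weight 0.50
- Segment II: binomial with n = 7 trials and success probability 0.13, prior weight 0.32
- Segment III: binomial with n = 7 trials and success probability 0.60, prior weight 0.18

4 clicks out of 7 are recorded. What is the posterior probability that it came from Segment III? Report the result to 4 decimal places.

P(component k | x) = π_k·f_k(x) / marginal(x), where marginal(x) = Σ_j π_j·f_j(x).
Component likelihoods at x = 4 clicks out of 7:
  L_I = 0.00494585
  L_II = 0.00658263
  L_III = 0.290304
Multiply by the mixture weights:
  π_I·L_I = 0.50 × 0.00494585 = 0.00247293
  π_II·L_II = 0.32 × 0.00658263 = 0.00210644
  π_III·L_III = 0.18 × 0.290304 = 0.0522547
Normaliser: 0.00247293 + 0.00210644 + 0.0522547 = 0.0568341
So the posterior for Segment III is 0.0522547 / 0.0568341 ≈ 0.9194.

0.9194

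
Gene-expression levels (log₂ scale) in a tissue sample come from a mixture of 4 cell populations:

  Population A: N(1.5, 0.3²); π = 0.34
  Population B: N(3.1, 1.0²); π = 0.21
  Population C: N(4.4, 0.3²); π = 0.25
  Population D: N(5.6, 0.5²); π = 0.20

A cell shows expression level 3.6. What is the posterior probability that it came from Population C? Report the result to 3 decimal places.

The responsibility of component k is w_k f_k(x) divided by Σ_j w_j f_j(x).
Normal densities:
  p_A = (1/(0.3·√(2π)))·exp(−(3.6−1.5)²/(2·0.3²)) = 1.329808·exp(-24.50000) = 3.04491e-11
  p_B = (1/(1.0·√(2π)))·exp(−(3.6−3.1)²/(2·1.0²)) = 0.398942·exp(-0.12500) = 0.352065
  p_C = (1/(0.3·√(2π)))·exp(−(3.6−4.4)²/(2·0.3²)) = 1.329808·exp(-3.55556) = 0.0379866
  p_D = (1/(0.5·√(2π)))·exp(−(3.6−5.6)²/(2·0.5²)) = 0.797885·exp(-8.00000) = 0.00026766
Multiply by the mixture weights:
  w_A·p_A = 0.34 × 3.04491e-11 = 1.03527e-11
  w_B·p_B = 0.21 × 0.352065 = 0.0739337
  w_C·p_C = 0.25 × 0.0379866 = 0.00949666
  w_D·p_D = 0.20 × 0.00026766 = 5.35321e-05
Evidence: 1.03527e-11 + 0.0739337 + 0.00949666 + 5.35321e-05 = 0.0834839
P(Population C | the observation) ≈ 0.114

0.114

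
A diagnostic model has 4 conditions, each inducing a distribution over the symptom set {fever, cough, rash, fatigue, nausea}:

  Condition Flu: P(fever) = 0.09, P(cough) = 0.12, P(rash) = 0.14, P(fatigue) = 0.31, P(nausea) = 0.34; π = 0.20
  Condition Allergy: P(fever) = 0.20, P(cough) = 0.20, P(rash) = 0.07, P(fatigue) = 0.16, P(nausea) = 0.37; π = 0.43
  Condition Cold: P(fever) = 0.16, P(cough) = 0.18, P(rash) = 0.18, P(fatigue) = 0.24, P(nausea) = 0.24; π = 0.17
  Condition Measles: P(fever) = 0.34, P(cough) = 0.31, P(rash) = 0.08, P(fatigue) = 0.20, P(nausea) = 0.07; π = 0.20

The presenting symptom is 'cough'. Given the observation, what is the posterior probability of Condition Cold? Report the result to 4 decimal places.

P(component k | x) = w_k·f_k(x) / marginal(x), where marginal(x) = Σ_j w_j·f_j(x).
Component likelihoods at x = 'cough':
  f_Flu = P(cough | comp) = 0.12
  f_Allergy = P(cough | comp) = 0.20
  f_Cold = P(cough | comp) = 0.18
  f_Measles = P(cough | comp) = 0.31
Prior × likelihood for each component:
  w_Flu·f_Flu = 0.20 × 0.12 = 0.024
  w_Allergy·f_Allergy = 0.43 × 0.2 = 0.086
  w_Cold·f_Cold = 0.17 × 0.18 = 0.0306
  w_Measles·f_Measles = 0.20 × 0.31 = 0.062
Denominator: 0.024 + 0.086 + 0.0306 + 0.062 = 0.2026
P(Condition Cold | data) ≈ 0.1510

0.1510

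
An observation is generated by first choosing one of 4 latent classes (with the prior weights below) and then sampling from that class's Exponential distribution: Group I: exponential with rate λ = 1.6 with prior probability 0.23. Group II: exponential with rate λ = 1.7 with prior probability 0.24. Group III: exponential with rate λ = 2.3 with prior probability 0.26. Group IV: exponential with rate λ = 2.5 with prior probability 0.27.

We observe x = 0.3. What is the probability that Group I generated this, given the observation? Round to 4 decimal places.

0.2086

Apply Bayes' rule: the posterior for each component is proportional to its prior times its likelihood at x.
Component likelihoods at x = 0.3:
  p_I = 0.990053
  p_II = 1.02084
  p_III = 1.15362
  p_IV = 1.18092
Weight by the priors:
  π_I·p_I = 0.23 × 0.990053 = 0.227712
  π_II·p_II = 0.24 × 1.02084 = 0.245002
  π_III·p_III = 0.26 × 1.15362 = 0.299942
  π_IV·p_IV = 0.27 × 1.18092 = 0.318847
Marginal: 0.227712 + 0.245002 + 0.299942 + 0.318847 = 1.0915
So the posterior for Group I is 0.227712 / 1.0915 ≈ 0.2086.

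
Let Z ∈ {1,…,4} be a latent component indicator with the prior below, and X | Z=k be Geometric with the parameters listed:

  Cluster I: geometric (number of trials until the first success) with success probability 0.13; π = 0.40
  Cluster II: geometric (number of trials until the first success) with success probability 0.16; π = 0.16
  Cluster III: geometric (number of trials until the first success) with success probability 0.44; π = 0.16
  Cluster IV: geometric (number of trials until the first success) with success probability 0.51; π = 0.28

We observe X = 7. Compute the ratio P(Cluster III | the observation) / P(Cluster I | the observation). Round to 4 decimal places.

Only the two components matter; the odds are (π_i f_i(x)) / (π_j f_j(x)).
Component likelihoods at x = 7:
  L_I = 0.0563714
  L_II = 0.0562077
  L_III = 0.01357
  L_IV = 0.00705906
Odds = (0.16/0.40) × (0.01357/0.0563714) = 0.4 × 0.240725 ≈ 0.0963

0.0963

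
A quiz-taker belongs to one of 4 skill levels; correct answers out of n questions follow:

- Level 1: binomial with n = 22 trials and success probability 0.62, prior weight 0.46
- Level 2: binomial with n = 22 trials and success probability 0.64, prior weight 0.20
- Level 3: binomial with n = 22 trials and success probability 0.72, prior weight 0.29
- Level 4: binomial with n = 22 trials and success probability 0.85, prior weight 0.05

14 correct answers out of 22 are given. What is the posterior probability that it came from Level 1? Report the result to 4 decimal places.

0.5292

P(component k | x) = P(Z=k)·f_k(x) / marginal(x), where marginal(x) = Σ_j P(Z=j)·f_j(x).
Evaluate each component's likelihood at the observed value:
  f_1 = C(22,14)·0.62^14·0.38^8 = 319770·0.00124018·0.000434779 = 0.172421
  f_2 = C(22,14)·0.64^14·0.36^8 = 319770·0.00193428·0.000282111 = 0.174493
  f_3 = C(22,14)·0.72^14·0.28^8 = 319770·0.0100613·3.77802e-05 = 0.121551
  f_4 = C(22,14)·0.85^14·0.15^8 = 319770·0.10277·2.56289e-07 = 0.00842234
Multiply by the mixture weights:
  P(Z=1)·f_1 = 0.46 × 0.172421 = 0.0793137
  P(Z=2)·f_2 = 0.20 × 0.174493 = 0.0348985
  P(Z=3)·f_3 = 0.29 × 0.121551 = 0.0352497
  P(Z=4)·f_4 = 0.05 × 0.00842234 = 0.000421117
Normaliser: 0.0793137 + 0.0348985 + 0.0352497 + 0.000421117 = 0.149883
Responsibility of Level 1: 0.0793137 / 0.149883 ≈ 0.5292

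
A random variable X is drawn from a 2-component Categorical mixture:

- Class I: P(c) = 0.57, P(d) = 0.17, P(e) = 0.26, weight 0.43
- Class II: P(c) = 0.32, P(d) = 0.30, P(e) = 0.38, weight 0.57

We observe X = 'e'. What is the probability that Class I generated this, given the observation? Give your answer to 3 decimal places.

P(component k | x) = π_k·f_k(x) / marginal(x), where marginal(x) = Σ_j π_j·f_j(x).
Evaluate each component's likelihood at the observed value:
  f_I = P(e | comp) = 0.26
  f_II = P(e | comp) = 0.38
Multiply by the mixture weights:
  π_I·f_I = 0.43 × 0.26 = 0.1118
  π_II·f_II = 0.57 × 0.38 = 0.2166
Denominator: 0.1118 + 0.2166 = 0.3284
Responsibility of Class I: 0.1118 / 0.3284 ≈ 0.340

0.340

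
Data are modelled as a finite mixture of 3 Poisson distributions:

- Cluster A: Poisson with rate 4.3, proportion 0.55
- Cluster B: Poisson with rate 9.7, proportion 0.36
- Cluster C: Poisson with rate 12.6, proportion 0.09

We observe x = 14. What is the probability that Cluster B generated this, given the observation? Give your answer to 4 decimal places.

0.6496

The responsibility of component k is π_k f_k(x) divided by Σ_j π_j f_j(x).
Poisson probabilities:
  L_A = 0.000114996
  L_B = 0.0458923
  L_C = 0.0983261
Multiply by the mixture weights:
  π_A·L_A = 0.55 × 0.000114996 = 6.32479e-05
  π_B·L_B = 0.36 × 0.0458923 = 0.0165212
  π_C·L_C = 0.09 × 0.0983261 = 0.00884935
Sum: 6.32479e-05 + 0.0165212 + 0.00884935 = 0.0254338
So the posterior for Cluster B is 0.0165212 / 0.0254338 ≈ 0.6496.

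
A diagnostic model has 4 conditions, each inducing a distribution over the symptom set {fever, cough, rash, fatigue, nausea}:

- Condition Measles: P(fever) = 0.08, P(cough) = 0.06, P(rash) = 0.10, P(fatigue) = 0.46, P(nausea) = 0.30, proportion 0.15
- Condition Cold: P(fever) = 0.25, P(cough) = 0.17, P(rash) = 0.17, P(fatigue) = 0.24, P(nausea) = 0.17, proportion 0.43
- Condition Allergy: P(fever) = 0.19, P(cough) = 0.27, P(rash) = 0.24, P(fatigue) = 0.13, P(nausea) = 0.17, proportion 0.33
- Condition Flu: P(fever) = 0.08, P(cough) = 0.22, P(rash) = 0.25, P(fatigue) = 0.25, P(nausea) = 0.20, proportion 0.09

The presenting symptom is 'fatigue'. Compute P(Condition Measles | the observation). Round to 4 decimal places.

Posterior ∝ prior × likelihood, so P(k | x) ∝ w_k f_k(x); normalise over all components.
Component likelihoods at x = 'fatigue':
  L_Measles = 0.46
  L_Cold = 0.24
  L_Allergy = 0.13
  L_Flu = 0.25
Multiply by the mixture weights:
  w_Measles·L_Measles = 0.15 × 0.46 = 0.069
  w_Cold·L_Cold = 0.43 × 0.24 = 0.1032
  w_Allergy·L_Allergy = 0.33 × 0.13 = 0.0429
  w_Flu·L_Flu = 0.09 × 0.25 = 0.0225
Denominator: 0.069 + 0.1032 + 0.0429 + 0.0225 = 0.2376
Responsibility of Condition Measles: 0.069 / 0.2376 ≈ 0.2904

0.2904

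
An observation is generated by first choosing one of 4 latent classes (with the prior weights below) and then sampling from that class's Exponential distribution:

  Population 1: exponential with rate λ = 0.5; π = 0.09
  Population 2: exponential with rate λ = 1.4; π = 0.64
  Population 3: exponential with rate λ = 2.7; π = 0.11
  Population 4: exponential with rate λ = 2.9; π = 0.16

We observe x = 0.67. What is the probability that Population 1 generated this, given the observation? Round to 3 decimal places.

0.065

Apply Bayes' rule: the posterior for each component is proportional to its prior times its likelihood at x.
Evaluate each component's likelihood at the observed value:
  f_1 = 0.5·e^(−0.5·0.67) = 0.5·e^(−0.3350) = 0.357669
  f_2 = 1.4·e^(−1.4·0.67) = 1.4·e^(−0.9380) = 0.547974
  f_3 = 2.7·e^(−2.7·0.67) = 2.7·e^(−1.8090) = 0.442308
  f_4 = 2.9·e^(−2.9·0.67) = 2.9·e^(−1.9430) = 0.415493
Unnormalised posteriors:
  w_1·f_1 = 0.09 × 0.357669 = 0.0321902
  w_2·f_2 = 0.64 × 0.547974 = 0.350703
  w_3·f_3 = 0.11 × 0.442308 = 0.0486539
  w_4·f_4 = 0.16 × 0.415493 = 0.0664789
Denominator: 0.0321902 + 0.350703 + 0.0486539 + 0.0664789 = 0.498026
Responsibility of Population 1: 0.0321902 / 0.498026 ≈ 0.065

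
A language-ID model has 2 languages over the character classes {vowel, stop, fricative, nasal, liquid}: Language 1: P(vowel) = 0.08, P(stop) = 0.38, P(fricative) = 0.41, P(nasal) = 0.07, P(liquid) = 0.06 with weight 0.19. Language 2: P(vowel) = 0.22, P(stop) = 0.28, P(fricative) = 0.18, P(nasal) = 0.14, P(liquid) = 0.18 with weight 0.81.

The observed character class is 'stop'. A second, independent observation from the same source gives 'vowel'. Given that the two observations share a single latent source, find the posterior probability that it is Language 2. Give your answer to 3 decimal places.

0.896

The responsibility of component k is w_k f_k(x) divided by Σ_j w_j f_j(x).
Since both observations come from the same component, the likelihood for component k is f_k(x₁)·f_k(x₂).
  L_1 = [P(stop | comp) = 0.38] × [0.08] = 0.0304
  L_2 = [P(stop | comp) = 0.28] × [0.22] = 0.0616
Multiply by the mixture weights:
  w_1·L_1 = 0.19 × 0.0304 = 0.005776
  w_2·L_2 = 0.81 × 0.0616 = 0.049896
Denominator: 0.005776 + 0.049896 = 0.055672
Responsibility of Language 2: 0.049896 / 0.055672 ≈ 0.896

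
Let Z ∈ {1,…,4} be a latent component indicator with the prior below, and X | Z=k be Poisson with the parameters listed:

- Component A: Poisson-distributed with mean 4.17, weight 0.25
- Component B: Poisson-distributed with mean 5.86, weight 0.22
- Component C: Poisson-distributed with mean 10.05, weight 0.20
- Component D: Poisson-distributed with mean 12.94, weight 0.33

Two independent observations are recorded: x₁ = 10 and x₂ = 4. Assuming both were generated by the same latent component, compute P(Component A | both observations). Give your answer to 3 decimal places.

0.163

Apply Bayes' rule: the posterior for each component is proportional to its prior times its likelihood at x.
Since both observations come from the same component, the likelihood for component k is f_k(x₁)·f_k(x₂).
  p_A = [0.00677001] × [0.194682] = 0.001318
  p_B = [0.0375187] × [0.140092] = 0.00525607
  p_C = [0.125094] × [0.0183567] = 0.00229632
  p_D = [0.0870581] × [0.00280385] = 0.000244098
Multiply by the mixture weights:
  π_A·p_A = 0.25 × 0.001318 = 0.000329499
  π_B·p_B = 0.22 × 0.00525607 = 0.00115634
  π_C·p_C = 0.20 × 0.00229632 = 0.000459263
  π_D·p_D = 0.33 × 0.000244098 = 8.05524e-05
Evidence: 0.000329499 + 0.00115634 + 0.000459263 + 8.05524e-05 = 0.00202565
P(Component A | x₁,x₂) = 0.000329499 / 0.00202565 ≈ 0.163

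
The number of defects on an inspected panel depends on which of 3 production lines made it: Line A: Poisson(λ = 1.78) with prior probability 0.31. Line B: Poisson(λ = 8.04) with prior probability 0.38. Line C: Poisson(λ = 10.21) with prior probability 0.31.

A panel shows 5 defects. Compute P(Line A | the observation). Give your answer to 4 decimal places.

By Bayes' theorem, P(k | x) = w_k f_k(x) / Σ_j w_j f_j(x).
Component likelihoods at x = 5 defects:
  p_A = 0.0251116
  p_B = 0.0902342
  p_C = 0.0340252
Prior × likelihood for each component:
  w_A·p_A = 0.31 × 0.0251116 = 0.0077846
  w_B·p_B = 0.38 × 0.0902342 = 0.034289
  w_C·p_C = 0.31 × 0.0340252 = 0.0105478
Denominator: 0.0077846 + 0.034289 + 0.0105478 = 0.0526214
Responsibility of Line A: 0.0077846 / 0.0526214 ≈ 0.1479

0.1479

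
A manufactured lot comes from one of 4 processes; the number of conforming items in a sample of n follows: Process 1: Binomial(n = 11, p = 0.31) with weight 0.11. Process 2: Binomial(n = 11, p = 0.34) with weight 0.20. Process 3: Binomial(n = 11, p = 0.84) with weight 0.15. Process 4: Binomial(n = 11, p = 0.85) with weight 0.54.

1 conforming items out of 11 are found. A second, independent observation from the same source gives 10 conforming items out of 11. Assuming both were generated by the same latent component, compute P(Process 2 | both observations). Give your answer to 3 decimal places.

0.750

Apply Bayes' rule: the posterior for each component is proportional to its prior times its likelihood at x.
Since both observations come from the same component, the likelihood for component k is f_k(x₁)·f_k(x₂).
  f_1 = [C(11,1)·0.31^1·0.69^10 = 11·0.31·0.0244619 = 0.0834152] × [6.22098e-05] = 5.18924e-06
  f_2 = [C(11,1)·0.34^1·0.66^10 = 11·0.34·0.0156834 = 0.0586558] × [0.000149874] = 8.79097e-06
  f_3 = [C(11,1)·0.84^1·0.16^10 = 11·0.84·1.09951e-08 = 1.01595e-07] × [0.307826] = 3.12736e-08
  f_4 = [C(11,1)·0.85^1·0.15^10 = 11·0.85·5.7665e-09 = 5.39168e-08] × [0.324843] = 1.75145e-08
Prior × likelihood for each component:
  π_1·f_1 = 0.11 × 5.18924e-06 = 5.70817e-07
  π_2·f_2 = 0.20 × 8.79097e-06 = 1.75819e-06
  π_3·f_3 = 0.15 × 3.12736e-08 = 4.69103e-09
  π_4·f_4 = 0.54 × 1.75145e-08 = 9.45782e-09
Denominator: 5.70817e-07 + 1.75819e-06 + 4.69103e-09 + 9.45782e-09 = 2.34316e-06
P(Process 2 | x₁,x₂) ≈ 0.750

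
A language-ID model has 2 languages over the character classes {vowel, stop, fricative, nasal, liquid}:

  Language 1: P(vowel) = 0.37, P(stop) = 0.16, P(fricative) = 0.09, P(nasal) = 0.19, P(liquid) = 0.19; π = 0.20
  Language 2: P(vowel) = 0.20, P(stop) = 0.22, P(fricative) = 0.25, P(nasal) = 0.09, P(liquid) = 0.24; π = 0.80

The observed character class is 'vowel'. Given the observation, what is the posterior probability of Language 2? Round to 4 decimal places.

0.6838

Posterior ∝ prior × likelihood, so P(k | x) ∝ P(Z=k) f_k(x); normalise over all components.
Evaluate each component's likelihood at the observed value:
  f_1 = P(vowel | comp) = 0.37
  f_2 = P(vowel | comp) = 0.20
Prior × likelihood for each component:
  P(Z=1)·f_1 = 0.20 × 0.37 = 0.074
  P(Z=2)·f_2 = 0.80 × 0.2 = 0.16
Marginal: 0.074 + 0.16 = 0.234
Responsibility of Language 2: 0.16 / 0.234 ≈ 0.6838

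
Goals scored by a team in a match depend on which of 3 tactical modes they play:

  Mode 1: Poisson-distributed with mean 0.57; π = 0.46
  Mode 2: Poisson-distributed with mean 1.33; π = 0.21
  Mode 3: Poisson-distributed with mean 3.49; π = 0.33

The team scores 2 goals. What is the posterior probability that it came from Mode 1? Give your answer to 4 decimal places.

0.2768

By Bayes' theorem, P(k | x) = w_k f_k(x) / Σ_j w_j f_j(x).
Poisson probabilities:
  p_1 = e^(−0.57)·0.57^2/2! = 0.0918696
  p_2 = e^(−1.33)·1.33^2/2! = 0.233917
  p_3 = e^(−3.49)·3.49^2/2! = 0.185752
Weight by the priors:
  w_1·p_1 = 0.46 × 0.0918696 = 0.04226
  w_2·p_2 = 0.21 × 0.233917 = 0.0491226
  w_3·p_3 = 0.33 × 0.185752 = 0.0612981
Normaliser: 0.04226 + 0.0491226 + 0.0612981 = 0.152681
P(Mode 1 | the observation) = 0.04226 / 0.152681 ≈ 0.2768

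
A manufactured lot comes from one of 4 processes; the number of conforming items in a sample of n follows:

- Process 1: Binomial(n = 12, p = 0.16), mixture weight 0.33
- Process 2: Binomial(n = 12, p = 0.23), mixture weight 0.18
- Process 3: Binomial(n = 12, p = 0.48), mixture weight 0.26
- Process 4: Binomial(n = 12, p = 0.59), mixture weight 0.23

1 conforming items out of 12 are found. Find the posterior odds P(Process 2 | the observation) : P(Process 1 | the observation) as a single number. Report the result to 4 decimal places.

0.3011

Only the two components matter; the odds are (π_i f_i(x)) / (π_j f_j(x)).
Component likelihoods at x = 1 conforming items out of 12:
  L_1 = 0.282081
  L_2 = 0.155707
  L_3 = 0.00432971
  L_4 = 0.000389633
0.0280272 / 0.0930866 ≈ 0.3011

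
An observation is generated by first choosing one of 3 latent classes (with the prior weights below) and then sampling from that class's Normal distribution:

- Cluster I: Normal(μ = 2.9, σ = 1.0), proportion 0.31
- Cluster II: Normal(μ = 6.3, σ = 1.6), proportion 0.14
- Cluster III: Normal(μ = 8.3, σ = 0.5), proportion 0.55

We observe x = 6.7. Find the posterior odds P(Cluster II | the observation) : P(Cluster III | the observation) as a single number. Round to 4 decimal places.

Only the two components matter; the odds are (π_i f_i(x)) / (π_j f_j(x)).
Component likelihoods at x = 6.7:
  p_I = (1/(1.0·√(2π)))·exp(−(6.7−2.9)²/(2·1.0²)) = 0.398942·exp(-7.22000) = 0.000291947
  p_II = (1/(1.6·√(2π)))·exp(−(6.7−6.3)²/(2·1.6²)) = 0.249339·exp(-0.03125) = 0.241668
  p_III = (1/(0.5·√(2π)))·exp(−(6.7−8.3)²/(2·0.5²)) = 0.797885·exp(-5.12000) = 0.00476818
Posterior odds = (π_II·p_II) / (π_III·p_III) = (0.14·0.241668) / (0.55·0.00476818) = 0.0338335 / 0.0026225 ≈ 12.9012

12.9012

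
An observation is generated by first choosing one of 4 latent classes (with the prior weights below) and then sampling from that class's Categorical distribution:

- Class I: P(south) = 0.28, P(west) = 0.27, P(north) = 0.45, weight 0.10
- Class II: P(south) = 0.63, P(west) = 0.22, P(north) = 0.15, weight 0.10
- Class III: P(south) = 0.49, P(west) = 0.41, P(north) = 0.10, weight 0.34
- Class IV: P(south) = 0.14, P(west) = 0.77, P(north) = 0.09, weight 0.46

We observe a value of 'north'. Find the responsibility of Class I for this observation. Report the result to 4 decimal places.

0.3323

The responsibility of component k is P(Z=k) f_k(x) divided by Σ_j P(Z=j) f_j(x).
Evaluate each component's likelihood at the observed value:
  f_I = P(north | comp) = 0.45
  f_II = P(north | comp) = 0.15
  f_III = P(north | comp) = 0.10
  f_IV = P(north | comp) = 0.09
Prior × likelihood for each component:
  P(Z=I)·f_I = 0.10 × 0.45 = 0.045
  P(Z=II)·f_II = 0.10 × 0.15 = 0.015
  P(Z=III)·f_III = 0.34 × 0.1 = 0.034
  P(Z=IV)·f_IV = 0.46 × 0.09 = 0.0414
Marginal: 0.045 + 0.015 + 0.034 + 0.0414 = 0.1354
P(Class I | 'north') = 0.045 / 0.1354 ≈ 0.3323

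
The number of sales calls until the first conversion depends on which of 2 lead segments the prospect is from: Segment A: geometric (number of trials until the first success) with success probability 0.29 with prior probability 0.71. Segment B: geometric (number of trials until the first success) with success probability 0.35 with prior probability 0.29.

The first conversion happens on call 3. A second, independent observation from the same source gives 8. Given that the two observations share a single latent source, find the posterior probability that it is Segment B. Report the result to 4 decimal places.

0.2118

The responsibility of component k is π_k f_k(x) divided by Σ_j π_j f_j(x).
Since both observations come from the same component, the likelihood for component k is f_k(x₁)·f_k(x₂).
  p_A = [0.29·(1−0.29)^2 = 0.29·0.5041 = 0.146189] × [0.0263758] = 0.00385586
  p_B = [0.35·(1−0.35)^2 = 0.35·0.4225 = 0.147875] × [0.0171578] = 0.00253721
Prior × likelihood for each component:
  π_A·p_A = 0.71 × 0.00385586 = 0.00273766
  π_B·p_B = 0.29 × 0.00253721 = 0.000735791
Denominator: 0.00273766 + 0.000735791 = 0.00347345
P(Segment B | x₁, x₂) ≈ 0.2118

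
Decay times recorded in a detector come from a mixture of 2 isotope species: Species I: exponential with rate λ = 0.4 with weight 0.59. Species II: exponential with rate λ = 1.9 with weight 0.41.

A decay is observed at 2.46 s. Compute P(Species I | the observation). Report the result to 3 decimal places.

The responsibility of component k is π_k f_k(x) divided by Σ_j π_j f_j(x).
Component likelihoods at x = 2.46 s:
  p_I = 0.4·e^(−0.4·2.46) = 0.4·e^(−0.9840) = 0.149525
  p_II = 1.9·e^(−1.9·2.46) = 1.9·e^(−4.6740) = 0.0177362
Prior × likelihood for each component:
  π_I·p_I = 0.59 × 0.149525 = 0.0882198
  π_II·p_II = 0.41 × 0.0177362 = 0.00727185
Normaliser: 0.0882198 + 0.00727185 = 0.0954917
So the posterior for Species I is 0.0882198 / 0.0954917 ≈ 0.924.

0.924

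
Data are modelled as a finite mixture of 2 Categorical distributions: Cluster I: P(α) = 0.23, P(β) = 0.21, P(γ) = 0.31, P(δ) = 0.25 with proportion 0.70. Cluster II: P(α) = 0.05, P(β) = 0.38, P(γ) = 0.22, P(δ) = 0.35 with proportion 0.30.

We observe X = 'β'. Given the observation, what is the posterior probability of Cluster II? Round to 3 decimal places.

0.437

By Bayes' theorem, P(k | x) = π_k f_k(x) / Σ_j π_j f_j(x).
Categorical probabilities:
  p_I = P(β | comp) = 0.21
  p_II = P(β | comp) = 0.38
Weight by the priors:
  π_I·p_I = 0.70 × 0.21 = 0.147
  π_II·p_II = 0.30 × 0.38 = 0.114
Marginal: 0.147 + 0.114 = 0.261
P(Cluster II | the observation) ≈ 0.437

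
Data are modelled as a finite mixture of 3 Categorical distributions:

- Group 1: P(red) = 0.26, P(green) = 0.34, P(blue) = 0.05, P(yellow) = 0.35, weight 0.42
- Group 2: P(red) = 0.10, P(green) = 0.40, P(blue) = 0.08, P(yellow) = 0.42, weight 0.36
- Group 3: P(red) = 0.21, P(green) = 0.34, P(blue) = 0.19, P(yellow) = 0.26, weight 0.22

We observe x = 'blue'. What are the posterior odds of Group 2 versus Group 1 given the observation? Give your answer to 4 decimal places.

Since P(k|x) ∝ w_k f_k(x), the posterior odds are w_i f_i(x) / (w_j f_j(x)).
Categorical probabilities:
  f_1 = 0.05
  f_2 = 0.08
  f_3 = 0.19
Odds = (0.36/0.42) × (0.08/0.05) = 0.857143 × 1.6 ≈ 1.3714

1.3714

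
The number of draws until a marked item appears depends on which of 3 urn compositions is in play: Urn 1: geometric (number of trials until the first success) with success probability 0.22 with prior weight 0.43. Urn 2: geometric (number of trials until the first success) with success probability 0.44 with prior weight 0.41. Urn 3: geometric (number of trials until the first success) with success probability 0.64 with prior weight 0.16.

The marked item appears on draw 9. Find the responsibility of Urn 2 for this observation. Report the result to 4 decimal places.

The responsibility of component k is π_k f_k(x) divided by Σ_j π_j f_j(x).
Geometric probabilities:
  f_1 = 0.22·(1−0.22)^8 = 0.22·0.137011 = 0.0301425
  f_2 = 0.44·(1−0.44)^8 = 0.44·0.00967173 = 0.00425556
  f_3 = 0.64·(1−0.64)^8 = 0.64·0.000282111 = 0.000180551
Unnormalised posteriors:
  π_1·f_1 = 0.43 × 0.0301425 = 0.0129613
  π_2·f_2 = 0.41 × 0.00425556 = 0.00174478
  π_3·f_3 = 0.16 × 0.000180551 = 2.88882e-05
Sum: 0.0129613 + 0.00174478 + 2.88882e-05 = 0.014735
Responsibility of Urn 2: 0.00174478 / 0.014735 ≈ 0.1184

0.1184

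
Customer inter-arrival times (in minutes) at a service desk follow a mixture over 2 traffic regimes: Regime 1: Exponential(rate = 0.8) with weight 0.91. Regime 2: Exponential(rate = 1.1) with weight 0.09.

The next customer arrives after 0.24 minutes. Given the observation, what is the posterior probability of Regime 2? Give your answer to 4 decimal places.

0.1123

P(component k | x) = π_k·f_k(x) / marginal(x), where marginal(x) = Σ_j π_j·f_j(x).
Component likelihoods at x = 0.24 minutes:
  L_1 = 0.660245
  L_2 = 0.844771
Multiply by the mixture weights:
  π_1·L_1 = 0.91 × 0.660245 = 0.600823
  π_2·L_2 = 0.09 × 0.844771 = 0.0760294
Marginal: 0.600823 + 0.0760294 = 0.676853
P(Regime 2 | data) = 0.0760294 / 0.676853 ≈ 0.1123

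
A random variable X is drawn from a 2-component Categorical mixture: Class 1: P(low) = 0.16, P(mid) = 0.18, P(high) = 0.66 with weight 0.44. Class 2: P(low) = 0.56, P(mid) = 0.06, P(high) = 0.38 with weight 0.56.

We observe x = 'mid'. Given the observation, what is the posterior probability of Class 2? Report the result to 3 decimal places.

The responsibility of component k is w_k f_k(x) divided by Σ_j w_j f_j(x).
Categorical probabilities:
  L_1 = 0.18
  L_2 = 0.06
Unnormalised posteriors:
  w_1·L_1 = 0.44 × 0.18 = 0.0792
  w_2·L_2 = 0.56 × 0.06 = 0.0336
Marginal: 0.0792 + 0.0336 = 0.1128
P(Class 2 | x) ≈ 0.298

0.298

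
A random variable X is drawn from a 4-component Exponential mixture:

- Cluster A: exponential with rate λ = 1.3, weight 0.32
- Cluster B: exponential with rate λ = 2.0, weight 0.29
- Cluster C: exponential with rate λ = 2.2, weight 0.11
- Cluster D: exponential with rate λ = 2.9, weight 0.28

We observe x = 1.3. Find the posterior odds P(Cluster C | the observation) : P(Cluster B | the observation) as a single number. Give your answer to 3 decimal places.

0.322

Since P(k|x) ∝ w_k f_k(x), the posterior odds are w_i f_i(x) / (w_j f_j(x)).
Evaluate each component's likelihood at the observed value:
  L_A = 1.3·e^(−1.3·1.3) = 1.3·e^(−1.6900) = 0.239875
  L_B = 2.0·e^(−2.0·1.3) = 2.0·e^(−2.6000) = 0.148547
  L_C = 2.2·e^(−2.2·1.3) = 2.2·e^(−2.8600) = 0.125991
  L_D = 2.9·e^(−2.9·1.3) = 2.9·e^(−3.7700) = 0.066851
0.013859 / 0.0430787 ≈ 0.322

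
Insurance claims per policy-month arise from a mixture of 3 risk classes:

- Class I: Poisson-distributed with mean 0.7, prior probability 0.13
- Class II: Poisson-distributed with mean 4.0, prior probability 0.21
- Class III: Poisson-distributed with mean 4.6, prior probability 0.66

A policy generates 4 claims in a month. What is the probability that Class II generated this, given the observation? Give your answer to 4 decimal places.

Apply Bayes' rule: the posterior for each component is proportional to its prior times its likelihood at x.
Component likelihoods at x = 4 claims:
  f_I = e^(−0.7)·0.7^4/4! = 0.00496792
  f_II = e^(−4.0)·4.0^4/4! = 0.195367
  f_III = e^(−4.6)·4.6^4/4! = 0.187528
Unnormalised posteriors:
  P(Z=I)·f_I = 0.13 × 0.00496792 = 0.00064583
  P(Z=II)·f_II = 0.21 × 0.195367 = 0.041027
  P(Z=III)·f_III = 0.66 × 0.187528 = 0.123768
Sum: 0.00064583 + 0.041027 + 0.123768 = 0.165441
Responsibility of Class II: 0.041027 / 0.165441 ≈ 0.2480

0.2480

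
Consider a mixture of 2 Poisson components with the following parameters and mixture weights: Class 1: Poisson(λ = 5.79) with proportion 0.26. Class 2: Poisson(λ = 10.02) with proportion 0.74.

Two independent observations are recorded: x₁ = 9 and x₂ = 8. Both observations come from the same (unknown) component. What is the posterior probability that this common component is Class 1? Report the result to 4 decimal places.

0.1290

The responsibility of component k is π_k f_k(x) divided by Σ_j π_j f_j(x).
Since both observations come from the same component, the likelihood for component k is f_k(x₁)·f_k(x₂).
  f_1 = [e^(−5.79)·5.79^9/9! = 0.0616281] × [0.095795] = 0.00590367
  f_2 = [e^(−10.02)·10.02^9/9! = 0.124858] × [0.112148] = 0.0140025
Multiply by the mixture weights:
  π_1·f_1 = 0.26 × 0.00590367 = 0.00153495
  π_2·f_2 = 0.74 × 0.0140025 = 0.0103619
Sum: 0.00153495 + 0.0103619 = 0.0118968
So the posterior for Class 1 is 0.00153495 / 0.0118968 ≈ 0.1290.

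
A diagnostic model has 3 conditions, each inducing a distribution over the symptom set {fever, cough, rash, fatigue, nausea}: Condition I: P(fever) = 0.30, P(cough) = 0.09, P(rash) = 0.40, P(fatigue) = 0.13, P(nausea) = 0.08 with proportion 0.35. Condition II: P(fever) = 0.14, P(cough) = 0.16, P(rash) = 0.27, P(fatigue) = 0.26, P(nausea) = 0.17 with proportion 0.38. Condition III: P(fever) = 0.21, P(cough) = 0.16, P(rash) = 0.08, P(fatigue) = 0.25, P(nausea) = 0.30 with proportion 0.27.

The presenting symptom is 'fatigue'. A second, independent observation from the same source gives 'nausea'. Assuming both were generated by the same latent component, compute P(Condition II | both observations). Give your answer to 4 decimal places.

Posterior ∝ prior × likelihood, so P(k | x) ∝ π_k f_k(x); normalise over all components.
Since both observations come from the same component, the likelihood for component k is f_k(x₁)·f_k(x₂).
  p_I = [P(fatigue | comp) = 0.13] × [0.08] = 0.0104
  p_II = [P(fatigue | comp) = 0.26] × [0.17] = 0.0442
  p_III = [P(fatigue | comp) = 0.25] × [0.3] = 0.075
Unnormalised posteriors:
  π_I·p_I = 0.35 × 0.0104 = 0.00364
  π_II·p_II = 0.38 × 0.0442 = 0.016796
  π_III·p_III = 0.27 × 0.075 = 0.02025
Denominator: 0.00364 + 0.016796 + 0.02025 = 0.040686
Responsibility of Condition II: 0.016796 / 0.040686 ≈ 0.4128

0.4128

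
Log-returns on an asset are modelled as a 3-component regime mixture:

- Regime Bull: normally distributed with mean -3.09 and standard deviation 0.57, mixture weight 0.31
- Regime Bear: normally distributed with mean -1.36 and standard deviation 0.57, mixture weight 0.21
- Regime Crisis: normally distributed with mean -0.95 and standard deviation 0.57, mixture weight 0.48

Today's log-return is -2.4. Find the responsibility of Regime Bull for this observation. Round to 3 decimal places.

0.718

The responsibility of component k is P(Z=k) f_k(x) divided by Σ_j P(Z=j) f_j(x).
Evaluate each component's likelihood at the observed value:
  p_Bull = 0.336382
  p_Bear = 0.132479
  p_Crisis = 0.0275313
Prior × likelihood for each component:
  P(Z=Bull)·p_Bull = 0.31 × 0.336382 = 0.104279
  P(Z=Bear)·p_Bear = 0.21 × 0.132479 = 0.0278206
  P(Z=Crisis)·p_Crisis = 0.48 × 0.0275313 = 0.013215
Normaliser: 0.104279 + 0.0278206 + 0.013215 = 0.145314
So the posterior for Regime Bull is 0.104279 / 0.145314 ≈ 0.718.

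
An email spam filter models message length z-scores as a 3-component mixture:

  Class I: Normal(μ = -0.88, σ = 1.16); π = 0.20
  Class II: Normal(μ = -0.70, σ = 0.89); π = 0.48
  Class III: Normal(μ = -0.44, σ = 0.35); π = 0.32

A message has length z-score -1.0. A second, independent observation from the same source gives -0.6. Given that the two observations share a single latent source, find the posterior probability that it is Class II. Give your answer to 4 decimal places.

0.4163

P(component k | x) = π_k·f_k(x) / marginal(x), where marginal(x) = Σ_j π_j·f_j(x).
Since both observations come from the same component, the likelihood for component k is f_k(x₁)·f_k(x₂).
  f_I = [(1/(1.16·√(2π)))·exp(−(-1.0−-0.88)²/(2·1.16²)) = 0.343916·exp(-0.00535) = 0.34208] × [0.334041] = 0.114269
  f_II = [(1/(0.89·√(2π)))·exp(−(-1.0−-0.70)²/(2·0.89²)) = 0.448250·exp(-0.05681) = 0.423494] × [0.445429] = 0.188637
  f_III = [(1/(0.35·√(2π)))·exp(−(-1.0−-0.44)²/(2·0.35²)) = 1.139835·exp(-1.28000) = 0.316917] × [1.02675] = 0.325393
Multiply by the mixture weights:
  π_I·f_I = 0.20 × 0.114269 = 0.0228538
  π_II·f_II = 0.48 × 0.188637 = 0.0905456
  π_III·f_III = 0.32 × 0.325393 = 0.104126
Denominator: 0.0228538 + 0.0905456 + 0.104126 = 0.217525
P(Class II | x) = 0.0905456 / 0.217525 ≈ 0.4163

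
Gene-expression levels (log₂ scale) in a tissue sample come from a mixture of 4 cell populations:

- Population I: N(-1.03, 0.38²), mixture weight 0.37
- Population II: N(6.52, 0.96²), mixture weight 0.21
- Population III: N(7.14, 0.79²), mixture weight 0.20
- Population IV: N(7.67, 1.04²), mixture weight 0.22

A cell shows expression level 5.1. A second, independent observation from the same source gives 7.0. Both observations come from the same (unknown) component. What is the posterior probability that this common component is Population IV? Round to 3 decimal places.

0.090

Apply Bayes' rule: the posterior for each component is proportional to its prior times its likelihood at x.
Since both observations come from the same component, the likelihood for component k is f_k(x₁)·f_k(x₂).
  L_I = [3.26114e-57] × [1.13608e-97] = 3.70492e-154
  L_II = [0.139167] × [0.366735] = 0.0510372
  L_III = [0.0180016] × [0.497122] = 0.00894898
  L_IV = [0.0181069] × [0.311712] = 0.00564415
Multiply by the mixture weights:
  π_I·L_I = 0.37 × 3.70492e-154 = 1.37082e-154
  π_II·L_II = 0.21 × 0.0510372 = 0.0107178
  π_III·L_III = 0.20 × 0.00894898 = 0.0017898
  π_IV·L_IV = 0.22 × 0.00564415 = 0.00124171
Marginal: 1.37082e-154 + 0.0107178 + 0.0017898 + 0.00124171 = 0.0137493
So the posterior for Population IV is 0.00124171 / 0.0137493 ≈ 0.090.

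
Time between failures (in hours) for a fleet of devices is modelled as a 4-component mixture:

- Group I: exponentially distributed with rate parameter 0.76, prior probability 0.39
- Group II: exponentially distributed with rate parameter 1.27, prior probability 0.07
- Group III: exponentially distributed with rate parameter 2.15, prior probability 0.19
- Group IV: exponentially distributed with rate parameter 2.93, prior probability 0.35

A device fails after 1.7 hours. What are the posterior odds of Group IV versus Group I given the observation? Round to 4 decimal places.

0.0865

Only the two components matter; the odds are (w_i f_i(x)) / (w_j f_j(x)).
Evaluate each component's likelihood at the observed value:
  p_I = 0.76·e^(−0.76·1.7) = 0.76·e^(−1.2920) = 0.208788
  p_II = 1.27·e^(−1.27·1.7) = 1.27·e^(−2.1590) = 0.146609
  p_III = 2.15·e^(−2.15·1.7) = 2.15·e^(−3.6550) = 0.0556022
  p_IV = 2.93·e^(−2.93·1.7) = 2.93·e^(−4.9810) = 0.0201209
Posterior odds = (w_IV·p_IV) / (w_I·p_I) = (0.35·0.0201209) / (0.39·0.208788) = 0.00704231 / 0.0814272 ≈ 0.0865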